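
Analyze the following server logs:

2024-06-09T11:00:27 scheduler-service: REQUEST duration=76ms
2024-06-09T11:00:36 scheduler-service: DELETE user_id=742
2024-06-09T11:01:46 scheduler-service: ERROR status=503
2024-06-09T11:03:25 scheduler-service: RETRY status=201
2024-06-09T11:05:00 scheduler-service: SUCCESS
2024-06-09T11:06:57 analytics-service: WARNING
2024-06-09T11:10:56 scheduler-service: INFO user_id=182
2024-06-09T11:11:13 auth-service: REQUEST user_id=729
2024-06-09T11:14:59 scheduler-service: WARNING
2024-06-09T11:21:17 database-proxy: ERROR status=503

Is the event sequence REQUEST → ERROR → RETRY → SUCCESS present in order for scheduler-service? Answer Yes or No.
Yes

To verify sequence order:

1. Find all events in sequence REQUEST → ERROR → RETRY → SUCCESS for scheduler-service
2. Extract their timestamps
3. Check if timestamps are in ascending order
4. Result: Yes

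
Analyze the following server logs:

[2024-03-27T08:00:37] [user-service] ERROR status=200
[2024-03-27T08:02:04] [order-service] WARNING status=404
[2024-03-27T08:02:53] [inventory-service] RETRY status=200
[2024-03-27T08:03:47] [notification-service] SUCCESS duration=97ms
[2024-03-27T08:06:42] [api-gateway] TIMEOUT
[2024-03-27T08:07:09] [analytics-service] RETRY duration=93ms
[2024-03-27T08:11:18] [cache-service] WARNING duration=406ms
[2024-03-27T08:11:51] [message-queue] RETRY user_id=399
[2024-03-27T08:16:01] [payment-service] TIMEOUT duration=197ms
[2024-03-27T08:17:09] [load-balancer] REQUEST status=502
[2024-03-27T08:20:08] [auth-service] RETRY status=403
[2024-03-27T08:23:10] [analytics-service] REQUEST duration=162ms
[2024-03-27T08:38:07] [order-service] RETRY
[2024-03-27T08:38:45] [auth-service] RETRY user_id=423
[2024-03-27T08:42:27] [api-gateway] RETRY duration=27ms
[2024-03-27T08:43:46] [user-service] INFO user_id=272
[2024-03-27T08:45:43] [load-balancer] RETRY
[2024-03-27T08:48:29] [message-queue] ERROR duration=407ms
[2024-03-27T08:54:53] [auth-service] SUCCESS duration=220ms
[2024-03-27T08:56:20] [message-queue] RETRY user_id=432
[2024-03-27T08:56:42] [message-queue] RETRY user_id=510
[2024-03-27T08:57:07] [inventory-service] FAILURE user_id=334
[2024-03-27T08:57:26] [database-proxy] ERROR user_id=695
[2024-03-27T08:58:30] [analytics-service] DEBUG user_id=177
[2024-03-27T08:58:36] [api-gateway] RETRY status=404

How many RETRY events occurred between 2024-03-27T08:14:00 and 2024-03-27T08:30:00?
1

To count events in the time window:

1. Window boundaries: 2024-03-27T08:14:00 to 2024-03-27T08:30:00
2. Filter for RETRY events within this window
3. Count matching events: 1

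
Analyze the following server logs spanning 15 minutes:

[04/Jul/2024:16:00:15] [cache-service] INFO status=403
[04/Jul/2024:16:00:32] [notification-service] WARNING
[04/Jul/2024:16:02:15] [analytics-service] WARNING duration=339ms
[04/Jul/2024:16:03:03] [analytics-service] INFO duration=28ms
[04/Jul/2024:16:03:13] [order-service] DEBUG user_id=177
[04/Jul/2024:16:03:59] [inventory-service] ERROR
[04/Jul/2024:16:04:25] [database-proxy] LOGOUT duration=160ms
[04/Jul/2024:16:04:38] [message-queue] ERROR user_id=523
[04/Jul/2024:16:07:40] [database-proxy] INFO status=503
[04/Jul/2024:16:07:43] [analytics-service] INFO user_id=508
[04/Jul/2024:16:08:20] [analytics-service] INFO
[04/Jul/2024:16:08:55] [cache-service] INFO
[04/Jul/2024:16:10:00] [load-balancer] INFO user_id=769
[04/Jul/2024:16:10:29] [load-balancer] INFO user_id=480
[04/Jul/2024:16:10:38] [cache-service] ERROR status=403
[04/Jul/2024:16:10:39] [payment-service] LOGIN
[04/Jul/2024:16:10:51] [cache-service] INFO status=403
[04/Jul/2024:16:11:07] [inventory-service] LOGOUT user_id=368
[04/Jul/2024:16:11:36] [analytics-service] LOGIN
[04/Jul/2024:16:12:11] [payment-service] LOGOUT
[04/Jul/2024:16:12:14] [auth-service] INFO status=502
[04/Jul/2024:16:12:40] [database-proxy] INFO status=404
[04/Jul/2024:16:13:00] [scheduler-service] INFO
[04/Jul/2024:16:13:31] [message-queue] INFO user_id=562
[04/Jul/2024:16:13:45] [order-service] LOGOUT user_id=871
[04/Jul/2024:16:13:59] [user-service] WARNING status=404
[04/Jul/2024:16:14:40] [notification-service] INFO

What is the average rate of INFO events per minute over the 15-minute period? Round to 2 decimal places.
0.93

To calculate the rate:

1. Count total INFO events: 14
2. Total time period: 15 minutes
3. Rate = 14 / 15 = 0.93 events per minute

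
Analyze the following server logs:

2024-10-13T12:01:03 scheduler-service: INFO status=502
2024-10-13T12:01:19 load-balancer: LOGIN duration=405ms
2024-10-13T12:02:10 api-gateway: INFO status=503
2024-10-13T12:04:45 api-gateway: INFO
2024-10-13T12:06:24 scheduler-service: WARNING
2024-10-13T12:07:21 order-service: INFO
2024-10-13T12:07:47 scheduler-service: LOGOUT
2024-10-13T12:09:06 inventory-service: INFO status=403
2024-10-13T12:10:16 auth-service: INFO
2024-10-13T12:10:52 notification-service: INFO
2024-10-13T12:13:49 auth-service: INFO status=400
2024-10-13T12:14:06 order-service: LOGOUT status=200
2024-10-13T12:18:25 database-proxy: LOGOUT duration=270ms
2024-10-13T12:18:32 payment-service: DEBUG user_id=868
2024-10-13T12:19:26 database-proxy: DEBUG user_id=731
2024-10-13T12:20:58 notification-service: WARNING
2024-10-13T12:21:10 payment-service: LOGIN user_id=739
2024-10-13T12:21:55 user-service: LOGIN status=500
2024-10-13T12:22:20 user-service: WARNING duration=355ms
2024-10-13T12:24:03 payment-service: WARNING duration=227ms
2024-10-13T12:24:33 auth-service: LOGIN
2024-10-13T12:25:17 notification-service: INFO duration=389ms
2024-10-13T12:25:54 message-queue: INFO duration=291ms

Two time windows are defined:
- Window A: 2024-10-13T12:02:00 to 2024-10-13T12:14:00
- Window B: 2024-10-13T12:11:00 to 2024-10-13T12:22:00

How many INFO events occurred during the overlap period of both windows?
1

To find overlap events:

1. Window A: 2024-10-13T12:02:00 to 2024-10-13T12:14:00
2. Window B: 2024-10-13T12:11:00 to 2024-10-13T12:22:00
3. Overlap period: 2024-10-13T12:11:00 to 2024-10-13T12:14:00
4. Count INFO events in overlap: 1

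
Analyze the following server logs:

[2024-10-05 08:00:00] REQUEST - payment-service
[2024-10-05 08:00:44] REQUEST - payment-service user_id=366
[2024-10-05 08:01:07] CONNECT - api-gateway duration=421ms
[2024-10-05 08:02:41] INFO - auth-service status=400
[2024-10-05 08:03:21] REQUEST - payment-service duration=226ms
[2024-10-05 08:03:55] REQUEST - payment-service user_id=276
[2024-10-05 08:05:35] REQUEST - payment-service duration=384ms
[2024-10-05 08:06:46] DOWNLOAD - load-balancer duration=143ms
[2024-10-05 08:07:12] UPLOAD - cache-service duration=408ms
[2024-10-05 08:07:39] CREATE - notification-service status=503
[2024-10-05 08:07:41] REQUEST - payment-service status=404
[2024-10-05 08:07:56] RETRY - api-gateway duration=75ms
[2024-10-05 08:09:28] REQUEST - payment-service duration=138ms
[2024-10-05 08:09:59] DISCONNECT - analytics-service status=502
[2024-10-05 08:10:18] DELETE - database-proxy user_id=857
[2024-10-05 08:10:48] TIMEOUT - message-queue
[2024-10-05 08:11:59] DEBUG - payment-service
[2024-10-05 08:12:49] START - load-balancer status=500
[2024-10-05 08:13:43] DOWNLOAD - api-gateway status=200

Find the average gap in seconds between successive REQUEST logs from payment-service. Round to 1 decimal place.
94.7

To calculate average interval:

1. Find all REQUEST events for payment-service in order
2. Calculate time gaps between consecutive events
3. Compute mean of gaps: 568 / 6 = 94.7 seconds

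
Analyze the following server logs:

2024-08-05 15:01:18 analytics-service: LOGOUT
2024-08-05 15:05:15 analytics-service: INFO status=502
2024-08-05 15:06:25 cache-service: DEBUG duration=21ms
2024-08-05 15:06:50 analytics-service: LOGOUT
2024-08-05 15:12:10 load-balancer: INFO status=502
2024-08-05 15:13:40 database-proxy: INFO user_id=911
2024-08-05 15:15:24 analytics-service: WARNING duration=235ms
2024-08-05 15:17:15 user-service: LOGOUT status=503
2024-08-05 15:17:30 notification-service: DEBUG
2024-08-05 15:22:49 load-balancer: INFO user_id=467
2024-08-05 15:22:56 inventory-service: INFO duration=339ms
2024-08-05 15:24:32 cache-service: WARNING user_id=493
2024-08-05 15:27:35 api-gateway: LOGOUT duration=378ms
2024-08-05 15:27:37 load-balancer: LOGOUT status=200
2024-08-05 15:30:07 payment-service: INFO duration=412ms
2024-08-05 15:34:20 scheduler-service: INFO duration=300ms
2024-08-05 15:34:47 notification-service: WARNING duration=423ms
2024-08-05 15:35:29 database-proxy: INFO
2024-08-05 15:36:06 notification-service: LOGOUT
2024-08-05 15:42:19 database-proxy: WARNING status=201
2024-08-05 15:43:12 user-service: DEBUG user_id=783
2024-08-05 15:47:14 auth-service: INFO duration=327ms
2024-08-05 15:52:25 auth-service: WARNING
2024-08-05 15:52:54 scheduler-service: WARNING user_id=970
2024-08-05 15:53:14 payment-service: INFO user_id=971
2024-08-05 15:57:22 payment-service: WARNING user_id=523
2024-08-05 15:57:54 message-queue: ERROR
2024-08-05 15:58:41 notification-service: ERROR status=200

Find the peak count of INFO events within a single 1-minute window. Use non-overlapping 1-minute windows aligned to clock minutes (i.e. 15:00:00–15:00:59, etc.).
2

To find the burst window:

1. Divide the log period into non-overlapping 1-minute windows starting at 15:00
2. Count INFO events in each window
3. Find the window with maximum count
4. Maximum events in a window: 2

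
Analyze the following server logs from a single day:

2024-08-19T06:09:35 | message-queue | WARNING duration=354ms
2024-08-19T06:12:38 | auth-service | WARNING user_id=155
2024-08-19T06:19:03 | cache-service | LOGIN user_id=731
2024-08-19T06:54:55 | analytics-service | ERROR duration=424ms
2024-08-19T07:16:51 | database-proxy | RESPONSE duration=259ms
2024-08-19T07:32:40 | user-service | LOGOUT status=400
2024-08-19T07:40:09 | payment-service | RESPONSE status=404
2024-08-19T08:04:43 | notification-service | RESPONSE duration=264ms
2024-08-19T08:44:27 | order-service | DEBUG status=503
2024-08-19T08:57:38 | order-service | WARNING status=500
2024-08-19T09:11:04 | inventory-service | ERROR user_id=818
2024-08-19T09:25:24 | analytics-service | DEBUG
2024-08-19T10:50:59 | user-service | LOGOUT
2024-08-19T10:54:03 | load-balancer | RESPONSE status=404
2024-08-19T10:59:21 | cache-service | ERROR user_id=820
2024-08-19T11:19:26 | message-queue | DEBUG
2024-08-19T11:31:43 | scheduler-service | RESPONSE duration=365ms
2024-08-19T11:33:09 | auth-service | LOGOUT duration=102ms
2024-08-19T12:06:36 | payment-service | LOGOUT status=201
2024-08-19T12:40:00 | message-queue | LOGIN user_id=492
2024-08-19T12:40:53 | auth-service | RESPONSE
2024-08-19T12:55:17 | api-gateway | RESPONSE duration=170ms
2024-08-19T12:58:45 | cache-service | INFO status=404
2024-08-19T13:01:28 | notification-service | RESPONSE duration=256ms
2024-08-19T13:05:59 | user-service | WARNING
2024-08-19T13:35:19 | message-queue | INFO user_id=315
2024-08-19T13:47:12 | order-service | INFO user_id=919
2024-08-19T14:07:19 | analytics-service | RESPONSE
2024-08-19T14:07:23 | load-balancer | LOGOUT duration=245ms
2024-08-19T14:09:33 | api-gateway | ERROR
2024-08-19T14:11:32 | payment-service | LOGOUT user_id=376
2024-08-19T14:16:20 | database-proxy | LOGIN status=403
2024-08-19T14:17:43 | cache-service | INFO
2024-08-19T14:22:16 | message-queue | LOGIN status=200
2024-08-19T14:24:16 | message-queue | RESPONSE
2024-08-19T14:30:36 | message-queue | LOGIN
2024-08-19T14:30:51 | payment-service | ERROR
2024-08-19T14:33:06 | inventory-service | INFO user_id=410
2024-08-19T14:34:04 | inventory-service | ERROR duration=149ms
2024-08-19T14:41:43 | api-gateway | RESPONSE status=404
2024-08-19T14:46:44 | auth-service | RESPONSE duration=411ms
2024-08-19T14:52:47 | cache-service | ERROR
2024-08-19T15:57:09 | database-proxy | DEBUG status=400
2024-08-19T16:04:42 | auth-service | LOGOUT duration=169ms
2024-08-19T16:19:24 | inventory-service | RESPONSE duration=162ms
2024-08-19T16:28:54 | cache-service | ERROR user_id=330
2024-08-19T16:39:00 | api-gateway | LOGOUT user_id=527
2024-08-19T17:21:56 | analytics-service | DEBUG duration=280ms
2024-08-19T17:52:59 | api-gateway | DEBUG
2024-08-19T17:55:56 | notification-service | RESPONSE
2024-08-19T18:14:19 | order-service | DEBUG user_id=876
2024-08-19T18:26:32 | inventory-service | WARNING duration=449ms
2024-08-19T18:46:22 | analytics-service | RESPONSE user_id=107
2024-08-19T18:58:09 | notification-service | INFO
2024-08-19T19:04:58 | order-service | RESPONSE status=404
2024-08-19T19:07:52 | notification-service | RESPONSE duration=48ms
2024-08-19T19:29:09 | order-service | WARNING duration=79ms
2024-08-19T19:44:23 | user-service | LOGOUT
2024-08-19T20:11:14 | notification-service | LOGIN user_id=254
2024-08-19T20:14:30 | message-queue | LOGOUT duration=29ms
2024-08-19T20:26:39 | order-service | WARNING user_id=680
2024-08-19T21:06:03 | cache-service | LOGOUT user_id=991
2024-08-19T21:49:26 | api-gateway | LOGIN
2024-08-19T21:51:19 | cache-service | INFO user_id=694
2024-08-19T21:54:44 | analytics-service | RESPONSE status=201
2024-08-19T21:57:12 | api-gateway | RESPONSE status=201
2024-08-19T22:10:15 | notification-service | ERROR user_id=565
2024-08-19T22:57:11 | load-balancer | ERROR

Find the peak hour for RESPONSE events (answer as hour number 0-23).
14

To find the peak hour:

1. Group all RESPONSE events by hour
2. Count events in each hour
3. Find hour with maximum count
4. Peak hour: 14 (with 4 events)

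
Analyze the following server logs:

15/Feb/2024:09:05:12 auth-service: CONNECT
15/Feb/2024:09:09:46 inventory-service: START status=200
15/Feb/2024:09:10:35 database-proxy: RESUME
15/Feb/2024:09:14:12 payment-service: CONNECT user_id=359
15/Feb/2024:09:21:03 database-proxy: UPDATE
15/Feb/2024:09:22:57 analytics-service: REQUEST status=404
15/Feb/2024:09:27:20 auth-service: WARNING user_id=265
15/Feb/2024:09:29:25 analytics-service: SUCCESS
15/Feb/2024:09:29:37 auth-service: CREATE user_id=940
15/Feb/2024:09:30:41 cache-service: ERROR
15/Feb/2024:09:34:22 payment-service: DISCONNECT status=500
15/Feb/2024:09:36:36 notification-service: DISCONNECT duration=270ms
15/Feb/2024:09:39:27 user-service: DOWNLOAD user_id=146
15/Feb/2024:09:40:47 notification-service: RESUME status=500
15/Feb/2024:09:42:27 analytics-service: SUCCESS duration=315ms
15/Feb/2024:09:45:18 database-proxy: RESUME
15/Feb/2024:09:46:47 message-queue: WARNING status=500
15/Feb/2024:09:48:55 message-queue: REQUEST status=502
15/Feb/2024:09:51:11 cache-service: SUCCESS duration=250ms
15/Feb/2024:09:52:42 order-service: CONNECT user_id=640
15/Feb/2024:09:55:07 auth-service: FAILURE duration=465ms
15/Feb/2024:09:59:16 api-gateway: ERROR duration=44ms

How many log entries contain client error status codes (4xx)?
1

To find matching entries:

1. Pattern to match: client error status codes (4xx)
2. Scan each log entry for the pattern
3. Count matches: 1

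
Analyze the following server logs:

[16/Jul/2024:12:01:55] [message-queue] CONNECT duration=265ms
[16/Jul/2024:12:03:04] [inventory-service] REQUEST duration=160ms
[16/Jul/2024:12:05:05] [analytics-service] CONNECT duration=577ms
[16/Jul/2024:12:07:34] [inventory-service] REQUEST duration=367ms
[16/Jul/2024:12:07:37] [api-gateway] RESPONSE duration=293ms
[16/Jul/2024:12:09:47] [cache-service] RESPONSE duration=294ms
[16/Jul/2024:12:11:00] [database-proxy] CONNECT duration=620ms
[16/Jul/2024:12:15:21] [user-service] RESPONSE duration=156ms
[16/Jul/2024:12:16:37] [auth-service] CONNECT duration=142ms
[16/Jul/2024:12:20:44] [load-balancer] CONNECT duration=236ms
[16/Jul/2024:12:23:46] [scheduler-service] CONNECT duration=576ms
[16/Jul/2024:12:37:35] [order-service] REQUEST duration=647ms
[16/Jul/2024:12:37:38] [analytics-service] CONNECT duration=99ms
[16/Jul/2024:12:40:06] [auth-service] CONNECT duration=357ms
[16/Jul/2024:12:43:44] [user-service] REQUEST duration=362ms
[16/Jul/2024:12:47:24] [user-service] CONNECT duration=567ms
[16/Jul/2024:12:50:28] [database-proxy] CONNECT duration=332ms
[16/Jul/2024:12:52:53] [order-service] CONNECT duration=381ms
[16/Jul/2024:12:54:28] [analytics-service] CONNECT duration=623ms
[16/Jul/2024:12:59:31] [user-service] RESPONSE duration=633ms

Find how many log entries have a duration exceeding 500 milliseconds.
7

To count timeouts:

1. Threshold: 500ms
2. Extract duration from each log entry
3. Count entries where duration > 500
4. Timeout count: 7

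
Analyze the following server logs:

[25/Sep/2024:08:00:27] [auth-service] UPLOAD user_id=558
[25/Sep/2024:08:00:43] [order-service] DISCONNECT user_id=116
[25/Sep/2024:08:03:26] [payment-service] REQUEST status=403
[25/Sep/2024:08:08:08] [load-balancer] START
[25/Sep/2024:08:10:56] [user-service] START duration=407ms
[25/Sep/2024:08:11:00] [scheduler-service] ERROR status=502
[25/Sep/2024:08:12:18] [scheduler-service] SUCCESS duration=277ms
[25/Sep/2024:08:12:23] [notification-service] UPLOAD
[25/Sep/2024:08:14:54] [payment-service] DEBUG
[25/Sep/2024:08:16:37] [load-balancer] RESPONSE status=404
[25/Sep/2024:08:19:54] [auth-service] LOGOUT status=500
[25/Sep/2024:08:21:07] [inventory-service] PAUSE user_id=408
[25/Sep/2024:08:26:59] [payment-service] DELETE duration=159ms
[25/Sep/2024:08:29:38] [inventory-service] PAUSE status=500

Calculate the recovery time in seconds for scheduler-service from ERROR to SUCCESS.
78

To calculate recovery time:

1. Find ERROR event for scheduler-service: 25/Sep/2024:08:11:00
2. Find next SUCCESS event for scheduler-service: 25/Sep/2024:08:12:18
3. Recovery time: 25/Sep/2024:08:12:18 - 25/Sep/2024:08:11:00 = 78 seconds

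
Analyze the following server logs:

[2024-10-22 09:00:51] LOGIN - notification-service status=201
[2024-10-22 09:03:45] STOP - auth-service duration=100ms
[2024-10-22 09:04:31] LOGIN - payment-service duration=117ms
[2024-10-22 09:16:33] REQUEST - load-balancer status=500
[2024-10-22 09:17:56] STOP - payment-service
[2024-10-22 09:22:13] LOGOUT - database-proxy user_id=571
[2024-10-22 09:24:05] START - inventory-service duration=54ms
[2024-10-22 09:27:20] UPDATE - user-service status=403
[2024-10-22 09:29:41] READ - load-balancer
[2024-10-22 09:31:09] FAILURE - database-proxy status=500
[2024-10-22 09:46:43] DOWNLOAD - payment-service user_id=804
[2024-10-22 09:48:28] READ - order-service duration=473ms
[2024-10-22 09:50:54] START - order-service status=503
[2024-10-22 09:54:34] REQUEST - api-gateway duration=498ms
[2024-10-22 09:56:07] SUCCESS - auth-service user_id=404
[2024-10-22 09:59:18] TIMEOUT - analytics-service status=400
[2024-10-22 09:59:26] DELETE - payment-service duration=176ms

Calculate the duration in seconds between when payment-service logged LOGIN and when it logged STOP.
805

To find the time between events:

1. Locate the first LOGIN event for payment-service: 2024-10-22 09:04:31
2. Locate the first STOP event for payment-service: 2024-10-22 09:17:56
3. Calculate the difference: 2024-10-22 09:17:56 - 2024-10-22 09:04:31 = 805 seconds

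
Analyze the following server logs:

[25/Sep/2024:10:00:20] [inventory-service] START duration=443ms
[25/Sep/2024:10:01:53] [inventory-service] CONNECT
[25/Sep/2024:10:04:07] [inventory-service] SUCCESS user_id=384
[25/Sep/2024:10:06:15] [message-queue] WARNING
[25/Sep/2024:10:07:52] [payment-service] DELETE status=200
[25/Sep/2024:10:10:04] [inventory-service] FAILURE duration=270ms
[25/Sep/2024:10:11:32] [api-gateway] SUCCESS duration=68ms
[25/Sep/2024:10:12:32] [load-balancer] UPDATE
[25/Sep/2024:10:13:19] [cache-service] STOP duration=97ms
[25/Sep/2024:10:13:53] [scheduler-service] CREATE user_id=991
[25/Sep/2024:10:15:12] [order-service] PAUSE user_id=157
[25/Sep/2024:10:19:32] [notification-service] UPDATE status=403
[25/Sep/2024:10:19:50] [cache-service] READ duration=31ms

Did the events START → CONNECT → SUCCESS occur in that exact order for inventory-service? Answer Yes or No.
Yes

To verify sequence order:

1. Find all events in sequence START → CONNECT → SUCCESS for inventory-service
2. Extract their timestamps
3. Check if timestamps are in ascending order
4. Result: Yes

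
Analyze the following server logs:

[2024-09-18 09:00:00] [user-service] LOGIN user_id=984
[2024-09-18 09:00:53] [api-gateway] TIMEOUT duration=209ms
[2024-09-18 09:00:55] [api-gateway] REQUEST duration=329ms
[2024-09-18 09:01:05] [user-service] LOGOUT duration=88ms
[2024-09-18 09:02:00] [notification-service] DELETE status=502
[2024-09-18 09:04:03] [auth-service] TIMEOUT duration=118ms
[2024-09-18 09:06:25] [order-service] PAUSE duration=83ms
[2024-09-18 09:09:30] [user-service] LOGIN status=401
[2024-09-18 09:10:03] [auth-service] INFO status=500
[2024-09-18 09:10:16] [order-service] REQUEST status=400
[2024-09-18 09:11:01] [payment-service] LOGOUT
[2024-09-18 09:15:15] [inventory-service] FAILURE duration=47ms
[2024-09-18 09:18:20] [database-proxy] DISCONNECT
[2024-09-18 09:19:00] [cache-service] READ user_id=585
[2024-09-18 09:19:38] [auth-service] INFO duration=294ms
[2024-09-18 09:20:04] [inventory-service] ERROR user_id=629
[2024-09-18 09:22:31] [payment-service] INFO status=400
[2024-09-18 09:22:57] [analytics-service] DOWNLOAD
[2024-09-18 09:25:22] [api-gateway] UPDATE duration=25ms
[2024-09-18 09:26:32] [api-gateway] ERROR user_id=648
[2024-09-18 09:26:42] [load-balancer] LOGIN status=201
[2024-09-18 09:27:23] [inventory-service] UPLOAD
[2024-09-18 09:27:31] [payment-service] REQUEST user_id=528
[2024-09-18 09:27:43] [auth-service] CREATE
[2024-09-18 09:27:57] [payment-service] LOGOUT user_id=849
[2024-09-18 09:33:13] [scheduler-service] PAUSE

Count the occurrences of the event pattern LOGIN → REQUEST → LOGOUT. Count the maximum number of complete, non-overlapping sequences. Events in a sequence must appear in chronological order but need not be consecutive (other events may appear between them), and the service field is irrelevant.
3

To count sequences:

1. Look for pattern: LOGIN → REQUEST → LOGOUT
2. Greedily scan the log in chronological order, matching each sequence element in turn (ignoring service)
3. Each time the full pattern completes, increment the count and restart matching from the next event
4. Complete non-overlapping sequences found: 3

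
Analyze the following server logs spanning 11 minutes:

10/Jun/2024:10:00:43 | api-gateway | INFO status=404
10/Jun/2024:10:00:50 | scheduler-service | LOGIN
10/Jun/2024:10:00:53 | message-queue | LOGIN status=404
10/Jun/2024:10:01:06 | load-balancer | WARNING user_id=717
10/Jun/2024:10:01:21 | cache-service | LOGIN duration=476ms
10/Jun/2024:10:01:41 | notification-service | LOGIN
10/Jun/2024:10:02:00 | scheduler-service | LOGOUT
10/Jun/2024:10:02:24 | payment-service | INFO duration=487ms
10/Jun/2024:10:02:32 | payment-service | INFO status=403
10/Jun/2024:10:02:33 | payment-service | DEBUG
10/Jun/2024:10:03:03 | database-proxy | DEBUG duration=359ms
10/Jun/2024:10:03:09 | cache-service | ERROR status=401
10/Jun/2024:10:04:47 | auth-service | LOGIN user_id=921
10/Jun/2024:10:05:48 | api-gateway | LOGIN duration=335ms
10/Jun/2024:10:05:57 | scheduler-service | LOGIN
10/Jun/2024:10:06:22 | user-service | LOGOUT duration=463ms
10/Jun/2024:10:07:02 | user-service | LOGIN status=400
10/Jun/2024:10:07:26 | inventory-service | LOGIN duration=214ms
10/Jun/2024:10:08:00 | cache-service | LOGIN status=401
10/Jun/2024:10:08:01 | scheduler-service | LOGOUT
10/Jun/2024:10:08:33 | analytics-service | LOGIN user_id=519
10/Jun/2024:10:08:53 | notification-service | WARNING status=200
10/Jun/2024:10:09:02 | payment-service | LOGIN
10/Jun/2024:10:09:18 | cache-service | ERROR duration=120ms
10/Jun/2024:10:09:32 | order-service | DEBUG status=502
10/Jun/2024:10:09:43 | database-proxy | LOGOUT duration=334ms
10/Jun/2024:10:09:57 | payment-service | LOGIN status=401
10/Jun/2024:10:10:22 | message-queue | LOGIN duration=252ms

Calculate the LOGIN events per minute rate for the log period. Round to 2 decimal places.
1.27

To calculate the rate:

1. Count total LOGIN events: 14
2. Total time period: 11 minutes
3. Rate = 14 / 11 = 1.27 events per minute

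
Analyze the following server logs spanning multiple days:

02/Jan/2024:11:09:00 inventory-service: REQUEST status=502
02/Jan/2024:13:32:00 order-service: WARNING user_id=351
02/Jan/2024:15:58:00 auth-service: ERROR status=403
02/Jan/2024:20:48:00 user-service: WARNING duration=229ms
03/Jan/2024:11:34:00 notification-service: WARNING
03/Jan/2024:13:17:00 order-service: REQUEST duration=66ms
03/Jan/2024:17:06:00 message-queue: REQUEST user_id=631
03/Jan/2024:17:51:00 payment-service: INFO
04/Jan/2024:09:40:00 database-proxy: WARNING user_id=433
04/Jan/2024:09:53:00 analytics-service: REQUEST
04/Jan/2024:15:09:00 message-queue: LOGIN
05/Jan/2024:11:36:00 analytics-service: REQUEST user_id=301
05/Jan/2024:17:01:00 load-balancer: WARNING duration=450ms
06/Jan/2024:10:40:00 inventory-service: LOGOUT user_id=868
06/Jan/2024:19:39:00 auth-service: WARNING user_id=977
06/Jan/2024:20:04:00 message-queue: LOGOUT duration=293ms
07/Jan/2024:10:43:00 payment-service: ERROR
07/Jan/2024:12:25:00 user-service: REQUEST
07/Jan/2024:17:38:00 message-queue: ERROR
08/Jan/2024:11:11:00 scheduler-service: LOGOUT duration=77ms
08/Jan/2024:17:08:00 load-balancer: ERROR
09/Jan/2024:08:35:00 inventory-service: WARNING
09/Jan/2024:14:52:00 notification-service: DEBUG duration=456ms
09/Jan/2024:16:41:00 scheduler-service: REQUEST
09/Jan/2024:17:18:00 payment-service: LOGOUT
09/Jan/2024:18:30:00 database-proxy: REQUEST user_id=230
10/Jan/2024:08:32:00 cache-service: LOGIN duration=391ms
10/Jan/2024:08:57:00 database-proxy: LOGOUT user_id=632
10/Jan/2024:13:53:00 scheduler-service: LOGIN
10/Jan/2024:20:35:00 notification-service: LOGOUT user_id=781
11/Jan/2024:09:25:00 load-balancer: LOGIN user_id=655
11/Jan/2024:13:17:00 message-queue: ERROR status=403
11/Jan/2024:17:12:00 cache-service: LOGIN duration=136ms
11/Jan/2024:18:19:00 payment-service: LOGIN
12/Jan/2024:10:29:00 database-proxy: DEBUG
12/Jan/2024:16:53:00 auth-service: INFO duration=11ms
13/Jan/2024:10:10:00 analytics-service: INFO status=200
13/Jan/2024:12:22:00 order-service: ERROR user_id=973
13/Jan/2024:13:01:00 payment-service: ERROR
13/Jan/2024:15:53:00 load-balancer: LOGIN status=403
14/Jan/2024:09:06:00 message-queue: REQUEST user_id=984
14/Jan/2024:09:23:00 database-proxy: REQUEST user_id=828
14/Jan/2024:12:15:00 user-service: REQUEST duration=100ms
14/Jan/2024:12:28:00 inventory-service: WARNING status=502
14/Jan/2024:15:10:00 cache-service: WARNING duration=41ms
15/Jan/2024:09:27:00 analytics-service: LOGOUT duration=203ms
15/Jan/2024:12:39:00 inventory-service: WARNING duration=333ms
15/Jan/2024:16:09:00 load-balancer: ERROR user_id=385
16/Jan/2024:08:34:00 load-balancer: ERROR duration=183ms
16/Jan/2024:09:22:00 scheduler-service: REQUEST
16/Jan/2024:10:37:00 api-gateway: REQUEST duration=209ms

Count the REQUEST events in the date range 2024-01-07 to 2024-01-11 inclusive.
3

To filter by date range:

1. Date range: 2024-01-07 through 2024-01-11, both dates inclusive
2. Filter for REQUEST events whose date falls in this range
3. Count matching events: 3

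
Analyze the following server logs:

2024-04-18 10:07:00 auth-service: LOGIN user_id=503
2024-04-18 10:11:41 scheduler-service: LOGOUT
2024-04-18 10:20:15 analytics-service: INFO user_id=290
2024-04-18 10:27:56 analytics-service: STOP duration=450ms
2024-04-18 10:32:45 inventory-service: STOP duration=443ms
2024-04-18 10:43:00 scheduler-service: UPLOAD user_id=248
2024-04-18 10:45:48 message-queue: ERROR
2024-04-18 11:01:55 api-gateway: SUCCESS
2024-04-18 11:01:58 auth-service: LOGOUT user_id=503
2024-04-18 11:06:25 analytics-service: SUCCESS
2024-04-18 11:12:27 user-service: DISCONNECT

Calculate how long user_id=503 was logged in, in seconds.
3298

To calculate session duration:

1. Find LOGIN event for user_id=503: 2024-04-18 10:07:00
2. Find LOGOUT event for user_id=503: 2024-04-18 11:01:58
3. Session duration: 2024-04-18 11:01:58 - 2024-04-18 10:07:00 = 3298 seconds (54 minutes)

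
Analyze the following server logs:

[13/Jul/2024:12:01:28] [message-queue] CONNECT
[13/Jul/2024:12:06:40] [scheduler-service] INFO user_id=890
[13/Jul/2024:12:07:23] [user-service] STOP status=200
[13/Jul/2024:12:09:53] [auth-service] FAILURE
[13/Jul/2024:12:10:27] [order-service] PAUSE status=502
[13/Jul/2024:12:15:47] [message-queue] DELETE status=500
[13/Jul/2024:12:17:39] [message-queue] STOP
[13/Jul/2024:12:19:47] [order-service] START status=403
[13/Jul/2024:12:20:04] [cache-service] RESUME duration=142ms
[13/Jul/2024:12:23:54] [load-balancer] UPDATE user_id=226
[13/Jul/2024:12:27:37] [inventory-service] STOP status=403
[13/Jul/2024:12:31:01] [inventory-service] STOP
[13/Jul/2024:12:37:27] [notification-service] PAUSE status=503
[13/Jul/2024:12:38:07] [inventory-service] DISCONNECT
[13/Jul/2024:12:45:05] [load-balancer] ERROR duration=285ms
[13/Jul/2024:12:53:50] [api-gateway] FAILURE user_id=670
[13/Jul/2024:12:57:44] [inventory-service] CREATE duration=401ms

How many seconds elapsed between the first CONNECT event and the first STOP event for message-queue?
971

To find the time between events:

1. Locate the first CONNECT event for message-queue: 13/Jul/2024:12:01:28
2. Locate the first STOP event for message-queue: 13/Jul/2024:12:17:39
3. Calculate the difference: 13/Jul/2024:12:17:39 - 13/Jul/2024:12:01:28 = 971 seconds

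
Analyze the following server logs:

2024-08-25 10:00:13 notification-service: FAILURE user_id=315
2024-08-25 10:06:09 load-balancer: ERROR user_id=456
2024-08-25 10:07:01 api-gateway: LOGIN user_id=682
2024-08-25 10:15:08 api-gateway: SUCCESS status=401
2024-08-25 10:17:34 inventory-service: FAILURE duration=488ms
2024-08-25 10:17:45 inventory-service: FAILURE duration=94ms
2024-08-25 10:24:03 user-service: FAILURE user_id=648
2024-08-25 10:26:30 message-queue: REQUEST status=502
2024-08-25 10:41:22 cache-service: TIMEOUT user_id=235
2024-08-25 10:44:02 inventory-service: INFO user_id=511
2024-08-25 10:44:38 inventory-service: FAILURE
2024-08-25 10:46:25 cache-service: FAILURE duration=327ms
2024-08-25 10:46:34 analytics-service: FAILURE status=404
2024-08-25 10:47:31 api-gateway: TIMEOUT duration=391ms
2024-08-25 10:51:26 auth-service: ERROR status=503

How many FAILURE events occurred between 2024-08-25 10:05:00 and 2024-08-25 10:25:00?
3

To count events in the time window:

1. Window boundaries: 2024-08-25 10:05:00 to 2024-08-25 10:25:00
2. Filter for FAILURE events within this window
3. Count matching events: 3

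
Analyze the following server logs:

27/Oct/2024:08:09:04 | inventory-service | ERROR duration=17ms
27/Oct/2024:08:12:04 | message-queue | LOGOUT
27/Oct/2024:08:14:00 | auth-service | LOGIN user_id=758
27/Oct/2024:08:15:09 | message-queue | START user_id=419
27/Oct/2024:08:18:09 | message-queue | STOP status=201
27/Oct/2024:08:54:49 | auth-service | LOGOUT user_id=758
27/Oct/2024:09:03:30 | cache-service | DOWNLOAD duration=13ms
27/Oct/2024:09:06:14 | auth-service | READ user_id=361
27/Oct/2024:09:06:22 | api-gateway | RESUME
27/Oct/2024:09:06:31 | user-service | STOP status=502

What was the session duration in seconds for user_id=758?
2449

To calculate session duration:

1. Find LOGIN event for user_id=758: 27/Oct/2024:08:14:00
2. Find LOGOUT event for user_id=758: 27/Oct/2024:08:54:49
3. Session duration: 27/Oct/2024:08:54:49 - 27/Oct/2024:08:14:00 = 2449 seconds (40 minutes)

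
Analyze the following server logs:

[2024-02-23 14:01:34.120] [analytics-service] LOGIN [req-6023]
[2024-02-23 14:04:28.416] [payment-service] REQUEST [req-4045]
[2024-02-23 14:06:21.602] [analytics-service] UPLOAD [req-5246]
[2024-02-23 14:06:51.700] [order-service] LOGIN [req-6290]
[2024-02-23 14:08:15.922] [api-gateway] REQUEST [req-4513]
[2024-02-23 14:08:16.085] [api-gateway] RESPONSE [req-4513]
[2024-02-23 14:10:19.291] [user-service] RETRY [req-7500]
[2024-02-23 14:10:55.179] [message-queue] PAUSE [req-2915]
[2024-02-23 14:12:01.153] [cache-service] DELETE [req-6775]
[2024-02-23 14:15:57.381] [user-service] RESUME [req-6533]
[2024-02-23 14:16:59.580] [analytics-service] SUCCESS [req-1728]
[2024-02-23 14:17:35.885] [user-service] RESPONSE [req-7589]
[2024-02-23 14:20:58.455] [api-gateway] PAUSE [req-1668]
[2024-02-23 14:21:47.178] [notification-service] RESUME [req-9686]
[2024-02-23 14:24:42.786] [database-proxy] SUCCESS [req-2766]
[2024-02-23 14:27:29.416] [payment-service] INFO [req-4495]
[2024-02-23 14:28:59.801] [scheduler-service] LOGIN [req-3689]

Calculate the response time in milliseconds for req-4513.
163

To calculate latency:

1. Find REQUEST with id req-4513: 2024-02-23 14:08:15.922
2. Find RESPONSE with id req-4513: 2024-02-23 14:08:16.085
3. Latency: 2024-02-23 14:08:16.085 - 2024-02-23 14:08:15.922 = 163ms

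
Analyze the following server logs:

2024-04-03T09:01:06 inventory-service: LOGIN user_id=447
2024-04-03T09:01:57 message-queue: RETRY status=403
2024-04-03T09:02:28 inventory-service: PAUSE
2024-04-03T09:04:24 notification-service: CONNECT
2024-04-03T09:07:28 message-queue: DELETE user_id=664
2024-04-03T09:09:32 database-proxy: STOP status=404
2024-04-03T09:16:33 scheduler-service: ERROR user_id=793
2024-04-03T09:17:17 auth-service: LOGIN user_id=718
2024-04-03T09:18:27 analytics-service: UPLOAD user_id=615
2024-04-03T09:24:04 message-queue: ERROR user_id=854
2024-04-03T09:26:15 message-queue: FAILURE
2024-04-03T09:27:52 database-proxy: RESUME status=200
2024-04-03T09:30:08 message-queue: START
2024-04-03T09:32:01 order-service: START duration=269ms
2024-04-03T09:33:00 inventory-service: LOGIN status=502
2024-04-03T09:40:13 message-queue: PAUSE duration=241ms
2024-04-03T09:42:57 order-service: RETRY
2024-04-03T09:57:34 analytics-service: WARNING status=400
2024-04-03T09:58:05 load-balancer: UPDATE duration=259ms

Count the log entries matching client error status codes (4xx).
3

To find matching entries:

1. Pattern to match: client error status codes (4xx)
2. Scan each log entry for the pattern
3. Count matches: 3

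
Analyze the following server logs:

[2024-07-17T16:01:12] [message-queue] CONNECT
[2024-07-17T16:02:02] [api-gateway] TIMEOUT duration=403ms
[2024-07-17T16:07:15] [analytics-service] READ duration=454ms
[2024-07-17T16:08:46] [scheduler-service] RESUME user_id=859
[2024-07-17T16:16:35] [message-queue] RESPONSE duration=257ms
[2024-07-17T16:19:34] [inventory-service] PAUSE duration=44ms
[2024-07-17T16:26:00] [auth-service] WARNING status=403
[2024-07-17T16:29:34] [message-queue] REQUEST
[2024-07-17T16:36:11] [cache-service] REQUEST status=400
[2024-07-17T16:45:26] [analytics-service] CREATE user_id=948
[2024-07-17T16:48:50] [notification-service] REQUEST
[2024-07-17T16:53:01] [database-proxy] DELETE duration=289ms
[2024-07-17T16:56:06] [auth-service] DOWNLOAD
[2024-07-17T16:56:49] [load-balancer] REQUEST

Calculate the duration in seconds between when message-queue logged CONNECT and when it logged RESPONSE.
923

To find the time between events:

1. Locate the first CONNECT event for message-queue: 2024-07-17T16:01:12
2. Locate the first RESPONSE event for message-queue: 2024-07-17T16:16:35
3. Calculate the difference: 2024-07-17T16:16:35 - 2024-07-17T16:01:12 = 923 seconds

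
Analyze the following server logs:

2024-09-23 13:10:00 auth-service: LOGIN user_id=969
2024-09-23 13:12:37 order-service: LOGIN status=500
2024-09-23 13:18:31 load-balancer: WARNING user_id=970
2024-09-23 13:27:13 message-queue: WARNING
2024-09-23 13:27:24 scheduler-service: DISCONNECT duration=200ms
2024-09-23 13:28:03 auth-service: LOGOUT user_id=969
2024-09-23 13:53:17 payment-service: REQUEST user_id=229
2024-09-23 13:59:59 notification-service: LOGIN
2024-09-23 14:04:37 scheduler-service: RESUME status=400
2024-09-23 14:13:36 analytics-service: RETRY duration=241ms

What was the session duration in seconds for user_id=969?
1083

To calculate session duration:

1. Find LOGIN event for user_id=969: 2024-09-23 13:10:00
2. Find LOGOUT event for user_id=969: 2024-09-23 13:28:03
3. Session duration: 2024-09-23 13:28:03 - 2024-09-23 13:10:00 = 1083 seconds (18 minutes)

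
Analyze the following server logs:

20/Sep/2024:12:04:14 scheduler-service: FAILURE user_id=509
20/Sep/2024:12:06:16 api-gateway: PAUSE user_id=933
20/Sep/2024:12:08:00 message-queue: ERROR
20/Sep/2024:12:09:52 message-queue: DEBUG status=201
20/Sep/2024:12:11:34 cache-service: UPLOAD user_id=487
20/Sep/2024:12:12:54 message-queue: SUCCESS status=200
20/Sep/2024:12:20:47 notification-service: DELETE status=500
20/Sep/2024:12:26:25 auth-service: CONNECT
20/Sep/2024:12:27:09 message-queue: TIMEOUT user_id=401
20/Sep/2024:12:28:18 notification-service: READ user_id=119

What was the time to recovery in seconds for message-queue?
294

To calculate recovery time:

1. Find ERROR event for message-queue: 20/Sep/2024:12:08:00
2. Find next SUCCESS event for message-queue: 20/Sep/2024:12:12:54
3. Recovery time: 20/Sep/2024:12:12:54 - 20/Sep/2024:12:08:00 = 294 seconds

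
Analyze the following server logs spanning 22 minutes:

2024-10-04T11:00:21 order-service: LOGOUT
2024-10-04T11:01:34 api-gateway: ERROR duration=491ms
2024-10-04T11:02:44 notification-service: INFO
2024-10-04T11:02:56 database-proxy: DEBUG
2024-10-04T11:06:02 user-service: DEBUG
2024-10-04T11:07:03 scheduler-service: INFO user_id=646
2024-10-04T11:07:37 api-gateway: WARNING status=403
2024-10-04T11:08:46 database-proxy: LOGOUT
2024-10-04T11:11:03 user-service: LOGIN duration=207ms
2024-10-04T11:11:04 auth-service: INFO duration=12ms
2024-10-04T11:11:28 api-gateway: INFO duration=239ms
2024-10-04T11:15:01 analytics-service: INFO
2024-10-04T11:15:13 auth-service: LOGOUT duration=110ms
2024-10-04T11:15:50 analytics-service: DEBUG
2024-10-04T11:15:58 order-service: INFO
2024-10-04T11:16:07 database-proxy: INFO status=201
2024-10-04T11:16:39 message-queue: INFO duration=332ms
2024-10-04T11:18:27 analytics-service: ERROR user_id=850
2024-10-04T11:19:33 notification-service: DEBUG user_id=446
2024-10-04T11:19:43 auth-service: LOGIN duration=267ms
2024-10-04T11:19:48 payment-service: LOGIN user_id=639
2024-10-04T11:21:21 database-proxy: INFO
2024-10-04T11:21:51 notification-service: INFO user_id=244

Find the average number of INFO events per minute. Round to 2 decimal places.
0.45

To calculate the rate:

1. Count total INFO events: 10
2. Total time period: 22 minutes
3. Rate = 10 / 22 = 0.45 events per minute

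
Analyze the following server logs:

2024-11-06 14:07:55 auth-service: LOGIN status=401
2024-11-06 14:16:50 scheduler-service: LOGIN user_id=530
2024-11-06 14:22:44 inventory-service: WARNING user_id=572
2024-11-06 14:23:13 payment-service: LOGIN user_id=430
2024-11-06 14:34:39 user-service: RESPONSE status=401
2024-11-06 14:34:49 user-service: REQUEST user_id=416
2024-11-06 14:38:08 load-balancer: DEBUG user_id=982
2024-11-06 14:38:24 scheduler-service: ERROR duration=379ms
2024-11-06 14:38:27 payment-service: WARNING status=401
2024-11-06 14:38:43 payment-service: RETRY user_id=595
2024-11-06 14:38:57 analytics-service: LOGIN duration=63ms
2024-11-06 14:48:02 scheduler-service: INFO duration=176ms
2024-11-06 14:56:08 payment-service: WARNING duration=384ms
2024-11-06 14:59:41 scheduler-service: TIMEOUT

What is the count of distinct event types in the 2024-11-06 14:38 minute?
5

To count unique event types:

1. Filter events in the minute starting at 2024-11-06 14:38
2. Extract event types from matching entries
3. Count unique types: 5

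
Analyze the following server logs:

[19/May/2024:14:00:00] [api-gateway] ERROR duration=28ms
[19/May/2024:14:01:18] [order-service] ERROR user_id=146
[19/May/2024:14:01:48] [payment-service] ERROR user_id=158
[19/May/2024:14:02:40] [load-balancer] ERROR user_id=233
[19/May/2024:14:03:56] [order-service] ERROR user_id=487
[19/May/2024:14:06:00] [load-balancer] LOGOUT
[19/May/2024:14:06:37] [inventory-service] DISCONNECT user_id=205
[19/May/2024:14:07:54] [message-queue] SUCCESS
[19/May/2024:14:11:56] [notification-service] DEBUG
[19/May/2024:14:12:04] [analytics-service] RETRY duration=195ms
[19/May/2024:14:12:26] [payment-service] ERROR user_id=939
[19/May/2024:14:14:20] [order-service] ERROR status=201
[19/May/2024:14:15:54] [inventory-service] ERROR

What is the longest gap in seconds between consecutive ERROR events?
510

To find the longest gap:

1. Extract all ERROR events in chronological order
2. Calculate time differences between consecutive events
3. Find the maximum difference
4. Longest gap: 510 seconds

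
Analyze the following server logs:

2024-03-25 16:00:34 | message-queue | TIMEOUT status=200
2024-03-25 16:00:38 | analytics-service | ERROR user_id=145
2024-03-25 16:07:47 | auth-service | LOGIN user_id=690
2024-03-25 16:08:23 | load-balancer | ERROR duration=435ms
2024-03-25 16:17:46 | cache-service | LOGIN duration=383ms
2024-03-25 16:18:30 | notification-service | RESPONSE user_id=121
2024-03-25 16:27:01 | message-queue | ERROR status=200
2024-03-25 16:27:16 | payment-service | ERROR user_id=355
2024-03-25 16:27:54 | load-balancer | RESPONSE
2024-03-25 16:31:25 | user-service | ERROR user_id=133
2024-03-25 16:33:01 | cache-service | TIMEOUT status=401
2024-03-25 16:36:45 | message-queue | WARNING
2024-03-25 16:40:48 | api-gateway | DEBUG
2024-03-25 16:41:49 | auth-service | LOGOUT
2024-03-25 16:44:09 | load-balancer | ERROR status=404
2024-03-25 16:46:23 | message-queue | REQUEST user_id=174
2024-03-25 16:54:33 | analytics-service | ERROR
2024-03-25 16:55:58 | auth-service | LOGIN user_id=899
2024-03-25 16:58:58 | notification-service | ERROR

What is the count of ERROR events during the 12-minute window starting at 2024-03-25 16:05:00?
1

To count events in the time window:

1. Window boundaries: 2024-03-25 16:05:00 to 2024-03-25 16:17:00
2. Filter for ERROR events within this window
3. Count matching events: 1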